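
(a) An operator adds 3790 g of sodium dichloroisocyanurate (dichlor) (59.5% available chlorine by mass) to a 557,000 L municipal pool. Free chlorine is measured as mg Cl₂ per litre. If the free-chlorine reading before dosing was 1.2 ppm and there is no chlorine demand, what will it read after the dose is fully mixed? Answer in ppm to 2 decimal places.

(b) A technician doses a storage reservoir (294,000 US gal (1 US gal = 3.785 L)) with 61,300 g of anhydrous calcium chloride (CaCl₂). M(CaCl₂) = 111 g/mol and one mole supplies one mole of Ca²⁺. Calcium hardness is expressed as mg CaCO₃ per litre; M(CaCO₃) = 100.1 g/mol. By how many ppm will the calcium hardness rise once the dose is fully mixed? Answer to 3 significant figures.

(a) 5.25 ppm; (b) 49.7 ppm

(a) Available chlorine delivered: 3790 g × 0.595 = 2255 g as Cl₂.
(a) Concentration rise: 2255 g / 557,000 L = 4.049 mg/L = 4.05 ppm.
(a) Final FC: 1.2 + 4.05 = 5.25 ppm.

(b) Volume: 294,000 US gal × 3.785 L/gal = 1,112,790 L.
(b) Moles of Ca²⁺: 61,300 g ÷ 111 g/mol = 552.3 mol.
(b) As CaCO₃: 552.3 mol × 100.1 g/mol = 55,280 g.
(b) Rise: 55,280 g / 1,112,790 L × 1000 = 49.68 mg/L.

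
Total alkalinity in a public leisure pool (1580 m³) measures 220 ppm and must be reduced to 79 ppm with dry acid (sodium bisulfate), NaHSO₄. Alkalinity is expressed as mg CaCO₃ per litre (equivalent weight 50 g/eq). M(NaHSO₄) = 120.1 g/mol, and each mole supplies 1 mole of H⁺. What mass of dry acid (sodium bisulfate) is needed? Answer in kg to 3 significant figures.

Volume: 1580 m³ = 1,580,000 L.
Alkalinity to neutralize: (220 − 79) = 141 mg/L as CaCO₃ × 1,580,000 L = 222,800 g as CaCO₃.
Equivalents of H⁺ required: 222,800 ÷ 50 g/eq = 4456 eq = 4456 mol NaHSO₄.
Mass of NaHSO₄: 4456 × 120.1 = 535,100 g.

535 kg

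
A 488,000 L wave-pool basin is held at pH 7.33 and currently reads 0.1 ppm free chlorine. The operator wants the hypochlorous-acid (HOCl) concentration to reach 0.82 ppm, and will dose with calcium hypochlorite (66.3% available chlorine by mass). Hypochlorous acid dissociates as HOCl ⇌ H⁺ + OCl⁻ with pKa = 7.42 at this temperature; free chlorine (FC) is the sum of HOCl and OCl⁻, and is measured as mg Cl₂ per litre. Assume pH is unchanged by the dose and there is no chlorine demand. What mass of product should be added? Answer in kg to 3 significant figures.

[OCl⁻]/[HOCl] = 10^(pH − pKa) = 10^(7.33 − 7.42) = 0.8128; fraction as HOCl = 1/(1 + 0.8128) = 0.5516.
Free chlorine required for 0.82 ppm HOCl: 0.82 / 0.5516 = 1.487 ppm.
FC to add: 1.487 − 0.1 = 1.387 mg/L as Cl₂.
Cl₂ equivalent: 1.387 mg/L × 488,000 L = 676.6 g.
Product at 66.3% available Cl: 676.6 / 0.663 = 1021 g.

1.02 kg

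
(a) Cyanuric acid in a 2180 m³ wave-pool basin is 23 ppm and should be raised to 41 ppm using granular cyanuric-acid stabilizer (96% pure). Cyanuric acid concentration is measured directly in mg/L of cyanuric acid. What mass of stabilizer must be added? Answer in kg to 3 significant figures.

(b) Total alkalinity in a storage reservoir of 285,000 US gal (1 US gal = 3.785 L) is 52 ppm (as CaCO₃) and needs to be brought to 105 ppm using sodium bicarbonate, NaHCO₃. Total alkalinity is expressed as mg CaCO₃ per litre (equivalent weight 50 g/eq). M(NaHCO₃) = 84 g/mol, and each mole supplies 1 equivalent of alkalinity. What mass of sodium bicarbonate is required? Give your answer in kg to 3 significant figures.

(a) 40.9 kg; (b) 96.0 kg

(a) Volume: 2180 m³ = 2,180,000 L.
(a) CYA to add: (41 − 23) = 18 mg/L × 2,180,000 L = 39,240 g cyanuric acid.
(a) At 96% purity: 39,240 / 0.96 = 40,880 g product.

(b) Volume: 285,000 US gal × 3.785 L/gal = 1,078,725 L.
(b) Alkalinity to add: (105 − 52) = 53 mg/L as CaCO₃ × 1,078,725 L = 57,170 g as CaCO₃.
(b) Equivalents: 57,170 g ÷ 50 g/eq = 1143 eq.
(b) NaHCO₃ supplies 1 eq per mole → 1143 mol.
(b) Mass: 1143 mol × 84 g/mol = 96,050 g.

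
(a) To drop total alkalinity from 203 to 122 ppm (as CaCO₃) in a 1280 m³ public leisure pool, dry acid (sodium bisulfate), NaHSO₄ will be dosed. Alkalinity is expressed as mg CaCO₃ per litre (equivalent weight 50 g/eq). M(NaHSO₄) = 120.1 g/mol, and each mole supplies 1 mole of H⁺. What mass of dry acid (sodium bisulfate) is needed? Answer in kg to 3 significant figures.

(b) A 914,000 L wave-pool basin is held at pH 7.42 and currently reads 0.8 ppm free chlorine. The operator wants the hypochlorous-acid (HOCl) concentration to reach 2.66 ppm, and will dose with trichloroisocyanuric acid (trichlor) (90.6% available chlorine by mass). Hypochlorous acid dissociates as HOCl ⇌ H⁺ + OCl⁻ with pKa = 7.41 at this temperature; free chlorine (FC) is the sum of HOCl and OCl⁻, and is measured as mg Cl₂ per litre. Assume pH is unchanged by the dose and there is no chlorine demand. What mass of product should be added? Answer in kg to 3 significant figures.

(a) Volume: 1280 m³ = 1,280,000 L.
(a) Alkalinity to neutralize: (203 − 122) = 81 mg/L as CaCO₃ × 1,280,000 L = 103,700 g as CaCO₃.
(a) Equivalents of H⁺ required: 103,700 ÷ 50 g/eq = 2074 eq = 2074 mol NaHSO₄.
(a) Mass of NaHSO₄: 2074 × 120.1 = 249,000 g.

(b) [OCl⁻]/[HOCl] = 10^(pH − pKa) = 10^(7.42 − 7.41) = 1.023; fraction as HOCl = 1/(1 + 1.023) = 0.4942.
(b) Free chlorine required for 2.66 ppm HOCl: 2.66 / 0.4942 = 5.382 ppm.
(b) FC to add: 5.382 − 0.8 = 4.582 mg/L as Cl₂.
(b) Cl₂ equivalent: 4.582 mg/L × 914,000 L = 4188 g.
(b) Product at 90.6% available Cl: 4188 / 0.906 = 4622 g.

(a) 249 kg; (b) 4.62 kg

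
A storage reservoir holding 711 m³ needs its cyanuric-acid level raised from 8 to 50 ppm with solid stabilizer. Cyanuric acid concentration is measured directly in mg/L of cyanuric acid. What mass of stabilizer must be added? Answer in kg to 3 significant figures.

Volume: 711 m³ = 711,000 L.
CYA to add: (50 − 8) = 42 mg/L × 711,000 L = 29,860 g cyanuric acid.

29.9 kg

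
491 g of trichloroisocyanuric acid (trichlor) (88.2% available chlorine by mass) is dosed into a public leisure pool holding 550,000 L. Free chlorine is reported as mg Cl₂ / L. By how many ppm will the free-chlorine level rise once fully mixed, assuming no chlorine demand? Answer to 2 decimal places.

0.79 ppm

Available chlorine delivered: 491 g × 0.882 = 433.1 g as Cl₂.
Concentration rise: 433.1 g / 550,000 L = 0.7874 mg/L = 0.79 ppm.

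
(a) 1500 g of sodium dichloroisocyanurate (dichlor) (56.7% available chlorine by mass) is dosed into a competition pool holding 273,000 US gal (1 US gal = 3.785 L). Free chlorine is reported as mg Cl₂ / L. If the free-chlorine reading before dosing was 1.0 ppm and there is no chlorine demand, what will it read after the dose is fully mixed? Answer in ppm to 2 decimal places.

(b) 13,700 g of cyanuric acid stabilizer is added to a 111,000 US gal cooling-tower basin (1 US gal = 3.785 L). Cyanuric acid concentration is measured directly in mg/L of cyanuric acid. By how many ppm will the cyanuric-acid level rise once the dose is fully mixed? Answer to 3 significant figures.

(a) 1.82 ppm; (b) 32.6 ppm

(a) Volume: 273,000 US gal × 3.785 L/gal = 1,033,305 L.
(a) Available chlorine delivered: 1500 g × 0.567 = 850.5 g as Cl₂.
(a) Concentration rise: 850.5 g / 1,033,305 L = 0.8231 mg/L = 0.82 ppm.
(a) Final FC: 1.0 + 0.82 = 1.82 ppm.

(b) Volume: 111,000 US gal × 3.785 L/gal = 420,135 L.
(b) Rise: 13,700 g / 420,135 L × 1000 = 32.61 mg/L.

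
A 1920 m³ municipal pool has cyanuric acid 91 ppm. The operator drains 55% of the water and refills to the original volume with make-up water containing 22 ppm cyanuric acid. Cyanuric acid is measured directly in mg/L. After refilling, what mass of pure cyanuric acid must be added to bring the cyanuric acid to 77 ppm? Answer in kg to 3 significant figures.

Volume: 1920 m³ = 1,920,000 L.
After draining 55% and refilling: 91 × 0.45 + 22 × 0.55 = 53.05 ppm.
Deficit to target: 77 − 53.05 = 23.95 mg/L.
Mass: 23.95 mg/L × 1,920,000 L = 45,980 g cyanuric acid.

46.0 kg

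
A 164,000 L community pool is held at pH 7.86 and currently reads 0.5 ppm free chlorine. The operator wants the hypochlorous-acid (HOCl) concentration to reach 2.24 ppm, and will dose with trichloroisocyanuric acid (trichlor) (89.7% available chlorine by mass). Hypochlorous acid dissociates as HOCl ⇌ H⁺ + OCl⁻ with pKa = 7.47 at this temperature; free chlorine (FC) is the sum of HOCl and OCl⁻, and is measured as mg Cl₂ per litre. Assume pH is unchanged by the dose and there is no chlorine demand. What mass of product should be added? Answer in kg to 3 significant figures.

[OCl⁻]/[HOCl] = 10^(pH − pKa) = 10^(7.86 − 7.47) = 2.455; fraction as HOCl = 1/(1 + 2.455) = 0.2895.
Free chlorine required for 2.24 ppm HOCl: 2.24 / 0.2895 = 7.739 ppm.
FC to add: 7.739 − 0.5 = 7.239 mg/L as Cl₂.
Cl₂ equivalent: 7.239 mg/L × 164,000 L = 1187 g.
Product at 89.7% available Cl: 1187 / 0.897 = 1323 g.

1.32 kg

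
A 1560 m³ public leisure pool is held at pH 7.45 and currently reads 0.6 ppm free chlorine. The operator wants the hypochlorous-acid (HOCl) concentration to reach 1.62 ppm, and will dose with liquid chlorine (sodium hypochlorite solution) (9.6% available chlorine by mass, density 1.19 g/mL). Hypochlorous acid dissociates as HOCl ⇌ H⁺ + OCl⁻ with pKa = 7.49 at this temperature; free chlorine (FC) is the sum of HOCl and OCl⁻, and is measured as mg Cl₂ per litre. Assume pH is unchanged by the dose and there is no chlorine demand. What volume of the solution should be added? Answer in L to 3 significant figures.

Volume: 1560 m³ = 1,560,000 L.
[OCl⁻]/[HOCl] = 10^(pH − pKa) = 10^(7.45 − 7.49) = 0.912; fraction as HOCl = 1/(1 + 0.912) = 0.523.
Free chlorine required for 1.62 ppm HOCl: 1.62 / 0.523 = 3.097 ppm.
FC to add: 3.097 − 0.6 = 2.497 mg/L as Cl₂.
Cl₂ equivalent: 2.497 mg/L × 1,560,000 L = 3896 g.
Product at 9.6% available Cl: 3896 / 0.096 = 40,580 g.
Volume: 40,580 g ÷ 1.19 g/mL = 34,100 mL.

34.1 L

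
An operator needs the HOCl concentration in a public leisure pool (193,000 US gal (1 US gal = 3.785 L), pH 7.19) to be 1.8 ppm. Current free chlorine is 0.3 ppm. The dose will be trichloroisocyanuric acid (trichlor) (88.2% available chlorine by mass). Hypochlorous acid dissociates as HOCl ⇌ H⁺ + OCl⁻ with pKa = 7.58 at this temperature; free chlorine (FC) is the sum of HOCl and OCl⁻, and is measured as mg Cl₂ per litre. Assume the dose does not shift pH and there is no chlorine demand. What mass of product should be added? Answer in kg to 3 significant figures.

1.85 kg

Volume: 193,000 US gal × 3.785 L/gal = 730,505 L.
[OCl⁻]/[HOCl] = 10^(pH − pKa) = 10^(7.19 − 7.58) = 0.4074; fraction as HOCl = 1/(1 + 0.4074) = 0.7105.
Free chlorine required for 1.8 ppm HOCl: 1.8 / 0.7105 = 2.533 ppm.
FC to add: 2.533 − 0.3 = 2.233 mg/L as Cl₂.
Cl₂ equivalent: 2.233 mg/L × 730,505 L = 1631 g.
Product at 88.2% available Cl: 1631 / 0.882 = 1850 g.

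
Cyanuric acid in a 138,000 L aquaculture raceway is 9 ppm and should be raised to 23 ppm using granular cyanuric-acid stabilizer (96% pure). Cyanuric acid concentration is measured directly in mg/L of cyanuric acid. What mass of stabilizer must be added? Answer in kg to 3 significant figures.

CYA to add: (23 − 9) = 14 mg/L × 138,000 L = 1932 g cyanuric acid.
At 96% purity: 1932 / 0.96 = 2012 g product.

2.01 kg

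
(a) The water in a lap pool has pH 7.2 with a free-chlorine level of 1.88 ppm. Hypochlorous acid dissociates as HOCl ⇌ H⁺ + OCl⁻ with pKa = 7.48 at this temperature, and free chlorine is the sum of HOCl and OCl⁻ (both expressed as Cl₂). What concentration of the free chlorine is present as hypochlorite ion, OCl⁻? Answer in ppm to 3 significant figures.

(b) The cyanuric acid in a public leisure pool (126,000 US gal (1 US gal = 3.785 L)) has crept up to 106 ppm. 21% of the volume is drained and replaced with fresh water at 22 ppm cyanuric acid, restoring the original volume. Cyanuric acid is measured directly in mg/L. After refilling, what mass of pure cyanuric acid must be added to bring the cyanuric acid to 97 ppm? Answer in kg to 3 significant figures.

(a) 0.647 ppm; (b) 4.12 kg

(a) [OCl⁻]/[HOCl] = 10^(pH − pKa) = 10^(7.2 − 7.48) = 10^-0.28 = 0.5248.
(a) Fraction as HOCl = 1 / (1 + 0.5248) = 0.6558.
(a) OCl⁻ = (1 − 0.6558) × 1.88 ppm = 0.6471 ppm.

(b) Volume: 126,000 US gal × 3.785 L/gal = 476,910 L.
(b) After draining 21% and refilling: 106 × 0.79 + 22 × 0.21 = 88.36 ppm.
(b) Deficit to target: 97 − 88.36 = 8.64 mg/L.
(b) Mass: 8.64 mg/L × 476,910 L = 4121 g cyanuric acid.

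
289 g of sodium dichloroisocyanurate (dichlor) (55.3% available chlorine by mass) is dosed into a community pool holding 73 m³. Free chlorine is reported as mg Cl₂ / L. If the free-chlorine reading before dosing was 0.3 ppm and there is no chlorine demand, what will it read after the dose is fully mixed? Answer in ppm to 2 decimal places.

Volume: 73 m³ = 73,000 L.
Available chlorine delivered: 289 g × 0.553 = 159.8 g as Cl₂.
Concentration rise: 159.8 g / 73,000 L = 2.189 mg/L = 2.19 ppm.
Final FC: 0.3 + 2.19 = 2.49 ppm.

2.49 ppm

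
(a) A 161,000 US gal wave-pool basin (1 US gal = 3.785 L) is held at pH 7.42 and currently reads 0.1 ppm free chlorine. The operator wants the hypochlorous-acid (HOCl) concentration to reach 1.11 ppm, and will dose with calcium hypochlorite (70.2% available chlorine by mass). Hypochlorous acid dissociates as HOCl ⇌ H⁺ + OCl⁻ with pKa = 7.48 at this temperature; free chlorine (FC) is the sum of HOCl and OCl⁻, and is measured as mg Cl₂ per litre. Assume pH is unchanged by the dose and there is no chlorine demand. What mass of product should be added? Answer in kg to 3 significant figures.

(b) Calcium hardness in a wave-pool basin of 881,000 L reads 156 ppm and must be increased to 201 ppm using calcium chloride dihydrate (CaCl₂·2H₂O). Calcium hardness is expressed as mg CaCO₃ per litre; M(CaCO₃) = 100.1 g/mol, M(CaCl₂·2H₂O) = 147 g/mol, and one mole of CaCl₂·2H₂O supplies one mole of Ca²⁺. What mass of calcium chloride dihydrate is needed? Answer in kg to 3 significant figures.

(a) 1.72 kg; (b) 58.2 kg

(a) Volume: 161,000 US gal × 3.785 L/gal = 609,385 L.
(a) [OCl⁻]/[HOCl] = 10^(pH − pKa) = 10^(7.42 − 7.48) = 0.871; fraction as HOCl = 1/(1 + 0.871) = 0.5345.
(a) Free chlorine required for 1.11 ppm HOCl: 1.11 / 0.5345 = 2.077 ppm.
(a) FC to add: 2.077 − 0.1 = 1.977 mg/L as Cl₂.
(a) Cl₂ equivalent: 1.977 mg/L × 609,385 L = 1205 g.
(a) Product at 70.2% available Cl: 1205 / 0.702 = 1716 g.

(b) Hardness to add: (201 − 156) = 45 mg/L as CaCO₃ × 881,000 L = 39,640 g as CaCO₃.
(b) Moles of Ca²⁺ (1 mol Ca²⁺ ≡ 1 mol CaCO₃): 39,640 / 100.1 g/mol = 396.1 mol.
(b) Mass of CaCl₂·2H₂O: 396.1 × 147 = 58,220 g.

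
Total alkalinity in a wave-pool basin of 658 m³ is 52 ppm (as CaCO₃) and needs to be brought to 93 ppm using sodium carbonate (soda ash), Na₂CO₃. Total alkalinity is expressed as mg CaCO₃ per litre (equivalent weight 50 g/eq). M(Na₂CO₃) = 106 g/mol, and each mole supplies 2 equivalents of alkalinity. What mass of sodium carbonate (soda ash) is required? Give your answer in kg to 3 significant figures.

Volume: 658 m³ = 658,000 L.
Alkalinity to add: (93 − 52) = 41 mg/L as CaCO₃ × 658,000 L = 26,980 g as CaCO₃.
Equivalents: 26,980 g ÷ 50 g/eq = 539.6 eq.
Each mole of Na₂CO₃ supplies 2 eq, so 539.6 / 2 = 269.8 mol.
Mass: 269.8 mol × 106 g/mol = 28,600 g.

28.6 kg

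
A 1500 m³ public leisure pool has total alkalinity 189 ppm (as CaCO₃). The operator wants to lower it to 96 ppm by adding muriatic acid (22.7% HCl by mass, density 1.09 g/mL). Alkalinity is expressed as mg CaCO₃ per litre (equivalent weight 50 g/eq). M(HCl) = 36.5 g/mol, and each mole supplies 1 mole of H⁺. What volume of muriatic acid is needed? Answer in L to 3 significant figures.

Volume: 1500 m³ = 1,500,000 L.
Alkalinity to neutralize: (189 − 96) = 93 mg/L as CaCO₃ × 1,500,000 L = 139,500 g as CaCO₃.
Equivalents of H⁺ required: 139,500 ÷ 50 g/eq = 2790 eq = 2790 mol HCl.
Mass of HCl: 2790 × 36.5 = 101,800 g.
Mass of 22.7% solution: 101,800 / 0.227 = 448,600 g.
Volume: 448,600 g ÷ 1.09 g/mL = 411,600 mL.

412 L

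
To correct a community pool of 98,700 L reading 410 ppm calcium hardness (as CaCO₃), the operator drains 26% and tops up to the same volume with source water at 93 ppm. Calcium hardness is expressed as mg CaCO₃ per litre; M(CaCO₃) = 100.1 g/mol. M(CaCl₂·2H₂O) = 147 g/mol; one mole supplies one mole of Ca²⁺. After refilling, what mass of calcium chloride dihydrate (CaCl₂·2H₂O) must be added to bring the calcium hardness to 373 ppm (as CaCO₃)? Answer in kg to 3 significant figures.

After draining 26% and refilling: 410 × 0.74 + 93 × 0.26 = 327.58 ppm.
Deficit to target: 373 − 327.58 = 45.42 mg/L.
As CaCO₃: 45.42 mg/L × 98,700 L = 4483 g; ÷ 100.1 = 44.78 mol Ca²⁺.
Mass: 44.78 × 147 = 6583 g.

6.58 kg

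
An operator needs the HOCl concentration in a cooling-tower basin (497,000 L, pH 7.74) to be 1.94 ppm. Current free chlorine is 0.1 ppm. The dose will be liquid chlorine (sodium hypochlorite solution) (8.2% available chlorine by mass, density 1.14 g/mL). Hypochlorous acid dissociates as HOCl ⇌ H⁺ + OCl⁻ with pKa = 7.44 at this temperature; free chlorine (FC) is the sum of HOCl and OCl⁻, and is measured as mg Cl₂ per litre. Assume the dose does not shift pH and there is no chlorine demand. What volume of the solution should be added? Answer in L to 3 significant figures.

[OCl⁻]/[HOCl] = 10^(pH − pKa) = 10^(7.74 − 7.44) = 1.995; fraction as HOCl = 1/(1 + 1.995) = 0.3339.
Free chlorine required for 1.94 ppm HOCl: 1.94 / 0.3339 = 5.811 ppm.
FC to add: 5.811 − 0.1 = 5.711 mg/L as Cl₂.
Cl₂ equivalent: 5.711 mg/L × 497,000 L = 2838 g.
Product at 8.2% available Cl: 2838 / 0.082 = 34,610 g.
Volume: 34,610 g ÷ 1.14 g/mL = 30,360 mL.

30.4 L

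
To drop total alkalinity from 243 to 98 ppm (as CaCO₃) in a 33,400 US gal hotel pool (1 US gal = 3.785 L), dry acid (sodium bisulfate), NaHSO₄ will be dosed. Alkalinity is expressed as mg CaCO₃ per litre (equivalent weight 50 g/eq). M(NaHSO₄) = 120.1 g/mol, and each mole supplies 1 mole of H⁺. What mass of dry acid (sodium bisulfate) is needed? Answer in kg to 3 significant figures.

44.0 kg

Volume: 33,400 US gal × 3.785 L/gal = 126,419 L.
Alkalinity to neutralize: (243 − 98) = 145 mg/L as CaCO₃ × 126,419 L = 18,330 g as CaCO₃.
Equivalents of H⁺ required: 18,330 ÷ 50 g/eq = 366.6 eq = 366.6 mol NaHSO₄.
Mass of NaHSO₄: 366.6 × 120.1 = 44,030 g.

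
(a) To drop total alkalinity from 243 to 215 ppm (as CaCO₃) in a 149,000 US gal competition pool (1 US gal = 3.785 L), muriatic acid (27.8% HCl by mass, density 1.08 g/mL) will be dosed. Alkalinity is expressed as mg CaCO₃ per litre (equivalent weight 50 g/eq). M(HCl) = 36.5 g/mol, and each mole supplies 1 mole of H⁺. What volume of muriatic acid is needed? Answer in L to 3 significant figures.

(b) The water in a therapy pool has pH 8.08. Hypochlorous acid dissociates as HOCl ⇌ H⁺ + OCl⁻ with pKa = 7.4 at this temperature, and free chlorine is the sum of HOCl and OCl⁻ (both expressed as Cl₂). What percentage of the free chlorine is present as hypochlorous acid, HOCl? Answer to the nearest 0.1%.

(a) 38.4 L; (b) 17.3%

(a) Volume: 149,000 US gal × 3.785 L/gal = 563,965 L.
(a) Alkalinity to neutralize: (243 − 215) = 28 mg/L as CaCO₃ × 563,965 L = 15,790 g as CaCO₃.
(a) Equivalents of H⁺ required: 15,790 ÷ 50 g/eq = 315.8 eq = 315.8 mol HCl.
(a) Mass of HCl: 315.8 × 36.5 = 11,530 g.
(a) Mass of 27.8% solution: 11,530 / 0.278 = 41,470 g.
(a) Volume: 41,470 g ÷ 1.08 g/mL = 38,390 mL.

(b) [OCl⁻]/[HOCl] = 10^(pH − pKa) = 10^(8.08 − 7.4) = 10^0.68 = 4.786.
(b) Fraction as HOCl = 1 / (1 + 4.786) = 0.1728.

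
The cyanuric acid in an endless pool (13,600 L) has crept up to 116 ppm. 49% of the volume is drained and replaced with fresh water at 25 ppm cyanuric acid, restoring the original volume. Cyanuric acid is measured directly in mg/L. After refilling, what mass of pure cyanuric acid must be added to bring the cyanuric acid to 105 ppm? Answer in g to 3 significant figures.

457 g

After draining 49% and refilling: 116 × 0.51 + 25 × 0.49 = 71.41 ppm.
Deficit to target: 105 − 71.41 = 33.59 mg/L.
Mass: 33.59 mg/L × 13,600 L = 456.8 g cyanuric acid.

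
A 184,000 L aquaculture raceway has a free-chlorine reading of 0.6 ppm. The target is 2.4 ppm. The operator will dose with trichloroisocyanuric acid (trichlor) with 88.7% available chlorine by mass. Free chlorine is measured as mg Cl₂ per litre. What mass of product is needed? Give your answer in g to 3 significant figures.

Chlorine deficit: 2.4 − 0.6 = 1.8 ppm = 1.8 mg/L as Cl₂.
Cl₂ equivalent needed: 1.8 mg/L × 184,000 L = 331,200 mg = 331.2 g.
Product at 88.7% available chlorine: 331.2 / 0.887 = 373.4 g.

373 g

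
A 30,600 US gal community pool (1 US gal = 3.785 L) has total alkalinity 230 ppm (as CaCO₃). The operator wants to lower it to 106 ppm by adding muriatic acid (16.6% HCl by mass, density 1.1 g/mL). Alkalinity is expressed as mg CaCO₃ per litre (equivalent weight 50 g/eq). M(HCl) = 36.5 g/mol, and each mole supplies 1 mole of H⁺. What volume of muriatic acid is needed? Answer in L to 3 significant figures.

Volume: 30,600 US gal × 3.785 L/gal = 115,821 L.
Alkalinity to neutralize: (230 − 106) = 124 mg/L as CaCO₃ × 115,821 L = 14,360 g as CaCO₃.
Equivalents of H⁺ required: 14,360 ÷ 50 g/eq = 287.2 eq = 287.2 mol HCl.
Mass of HCl: 287.2 × 36.5 = 10,480 g.
Mass of 16.6% solution: 10,480 / 0.166 = 63,160 g.
Volume: 63,160 g ÷ 1.1 g/mL = 57,420 mL.

57.4 L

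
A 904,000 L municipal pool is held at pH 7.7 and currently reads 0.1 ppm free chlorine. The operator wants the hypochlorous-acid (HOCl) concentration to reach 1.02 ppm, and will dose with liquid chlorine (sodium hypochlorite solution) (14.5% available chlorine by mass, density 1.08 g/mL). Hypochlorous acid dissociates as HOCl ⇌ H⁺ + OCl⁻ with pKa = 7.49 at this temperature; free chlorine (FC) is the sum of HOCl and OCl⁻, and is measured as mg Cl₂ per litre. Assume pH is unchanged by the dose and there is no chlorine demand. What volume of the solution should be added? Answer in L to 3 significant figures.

14.9 L

[OCl⁻]/[HOCl] = 10^(pH − pKa) = 10^(7.7 − 7.49) = 1.622; fraction as HOCl = 1/(1 + 1.622) = 0.3814.
Free chlorine required for 1.02 ppm HOCl: 1.02 / 0.3814 = 2.674 ppm.
FC to add: 2.674 − 0.1 = 2.574 mg/L as Cl₂.
Cl₂ equivalent: 2.574 mg/L × 904,000 L = 2327 g.
Product at 14.5% available Cl: 2327 / 0.145 = 16,050 g.
Volume: 16,050 g ÷ 1.08 g/mL = 14,860 mL.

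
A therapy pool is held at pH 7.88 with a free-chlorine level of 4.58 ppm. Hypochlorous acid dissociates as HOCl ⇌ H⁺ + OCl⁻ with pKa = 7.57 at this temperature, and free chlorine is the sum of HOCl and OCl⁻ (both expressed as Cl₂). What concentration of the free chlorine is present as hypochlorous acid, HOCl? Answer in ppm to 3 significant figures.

[OCl⁻]/[HOCl] = 10^(pH − pKa) = 10^(7.88 − 7.57) = 10^0.31 = 2.042.
Fraction as HOCl = 1 / (1 + 2.042) = 0.3288.
HOCl = 0.3288 × 4.58 ppm = 1.506 ppm.

1.51 ppm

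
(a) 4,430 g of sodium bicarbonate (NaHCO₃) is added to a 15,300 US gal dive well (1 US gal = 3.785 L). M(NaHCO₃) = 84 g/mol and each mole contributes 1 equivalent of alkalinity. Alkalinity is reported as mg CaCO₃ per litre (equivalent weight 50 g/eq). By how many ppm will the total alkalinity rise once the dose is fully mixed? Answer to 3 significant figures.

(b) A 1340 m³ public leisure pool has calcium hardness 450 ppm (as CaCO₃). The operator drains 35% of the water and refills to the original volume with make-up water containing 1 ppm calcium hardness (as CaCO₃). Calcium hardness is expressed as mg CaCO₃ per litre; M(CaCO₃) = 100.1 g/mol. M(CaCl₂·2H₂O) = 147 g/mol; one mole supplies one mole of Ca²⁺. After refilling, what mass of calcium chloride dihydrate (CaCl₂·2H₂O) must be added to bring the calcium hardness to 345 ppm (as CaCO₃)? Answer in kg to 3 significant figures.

(a) Volume: 15,300 US gal × 3.785 L/gal = 57,910 L.
(a) Moles of NaHCO₃: 4,430 g ÷ 84 g/mol = 52.74 mol → 52.74 eq of alkalinity.
(a) As CaCO₃: 52.74 eq × 50 g/eq = 2637 g.
(a) Rise: 2637 g / 57,910 L × 1000 = 45.53 mg/L.

(b) Volume: 1340 m³ = 1,340,000 L.
(b) After draining 35% and refilling: 450 × 0.65 + 1 × 0.35 = 292.85 ppm.
(b) Deficit to target: 345 − 292.85 = 52.15 mg/L.
(b) As CaCO₃: 52.15 mg/L × 1,340,000 L = 69,880 g; ÷ 100.1 = 698.1 mol Ca²⁺.
(b) Mass: 698.1 × 147 = 102,600 g.

(a) 45.5 ppm; (b) 103 kg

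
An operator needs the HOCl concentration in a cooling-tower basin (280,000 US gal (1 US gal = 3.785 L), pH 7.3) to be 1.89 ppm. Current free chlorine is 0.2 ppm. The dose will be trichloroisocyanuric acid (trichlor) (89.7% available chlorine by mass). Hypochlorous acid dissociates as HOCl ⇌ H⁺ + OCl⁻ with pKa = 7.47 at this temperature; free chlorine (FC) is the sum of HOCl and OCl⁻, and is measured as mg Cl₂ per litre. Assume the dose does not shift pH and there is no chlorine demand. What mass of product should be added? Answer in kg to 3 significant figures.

3.51 kg

Volume: 280,000 US gal × 3.785 L/gal = 1,059,800 L.
[OCl⁻]/[HOCl] = 10^(pH − pKa) = 10^(7.3 − 7.47) = 0.6761; fraction as HOCl = 1/(1 + 0.6761) = 0.5966.
Free chlorine required for 1.89 ppm HOCl: 1.89 / 0.5966 = 3.168 ppm.
FC to add: 3.168 − 0.2 = 2.968 mg/L as Cl₂.
Cl₂ equivalent: 2.968 mg/L × 1,059,800 L = 3145 g.
Product at 89.7% available Cl: 3145 / 0.897 = 3506 g.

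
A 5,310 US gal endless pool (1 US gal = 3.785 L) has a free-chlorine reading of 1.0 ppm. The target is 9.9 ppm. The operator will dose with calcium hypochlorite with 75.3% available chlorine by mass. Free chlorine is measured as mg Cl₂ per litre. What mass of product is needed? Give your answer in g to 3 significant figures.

238 g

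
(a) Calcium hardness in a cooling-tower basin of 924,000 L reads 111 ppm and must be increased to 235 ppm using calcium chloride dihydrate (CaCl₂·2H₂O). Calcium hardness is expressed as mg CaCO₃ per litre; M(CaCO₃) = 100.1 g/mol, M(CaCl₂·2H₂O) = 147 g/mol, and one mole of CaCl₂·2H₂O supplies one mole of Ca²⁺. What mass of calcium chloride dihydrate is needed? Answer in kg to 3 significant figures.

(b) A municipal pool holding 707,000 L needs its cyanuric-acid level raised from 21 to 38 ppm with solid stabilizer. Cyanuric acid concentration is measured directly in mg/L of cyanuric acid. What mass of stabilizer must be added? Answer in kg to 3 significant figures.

(a) Hardness to add: (235 − 111) = 124 mg/L as CaCO₃ × 924,000 L = 114,600 g as CaCO₃.
(a) Moles of Ca²⁺ (1 mol Ca²⁺ ≡ 1 mol CaCO₃): 114,600 / 100.1 g/mol = 1145 mol.
(a) Mass of CaCl₂·2H₂O: 1145 × 147 = 168,300 g.

(b) CYA to add: (38 − 21) = 17 mg/L × 707,000 L = 12,020 g cyanuric acid.

(a) 168 kg; (b) 12.0 kg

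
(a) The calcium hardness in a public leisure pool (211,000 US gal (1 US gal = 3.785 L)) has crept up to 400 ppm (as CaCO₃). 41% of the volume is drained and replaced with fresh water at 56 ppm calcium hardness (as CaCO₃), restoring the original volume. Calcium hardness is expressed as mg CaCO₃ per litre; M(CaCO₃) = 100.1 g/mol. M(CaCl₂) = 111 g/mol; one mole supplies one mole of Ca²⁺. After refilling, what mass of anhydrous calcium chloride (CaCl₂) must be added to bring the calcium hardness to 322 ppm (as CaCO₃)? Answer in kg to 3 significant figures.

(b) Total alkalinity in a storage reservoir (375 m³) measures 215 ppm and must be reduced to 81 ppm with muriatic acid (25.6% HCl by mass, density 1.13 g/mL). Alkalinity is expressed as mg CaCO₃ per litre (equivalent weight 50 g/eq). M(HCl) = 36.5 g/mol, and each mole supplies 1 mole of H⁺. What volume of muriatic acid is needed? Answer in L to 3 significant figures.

(a) Volume: 211,000 US gal × 3.785 L/gal = 798,635 L.
(a) After draining 41% and refilling: 400 × 0.59 + 56 × 0.41 = 258.96 ppm.
(a) Deficit to target: 322 − 258.96 = 63.04 mg/L.
(a) As CaCO₃: 63.04 mg/L × 798,635 L = 50,350 g; ÷ 100.1 = 503 mol Ca²⁺.
(a) Mass: 503 × 111 = 55,830 g.

(b) Volume: 375 m³ = 375,000 L.
(b) Alkalinity to neutralize: (215 − 81) = 134 mg/L as CaCO₃ × 375,000 L = 50,250 g as CaCO₃.
(b) Equivalents of H⁺ required: 50,250 ÷ 50 g/eq = 1005 eq = 1005 mol HCl.
(b) Mass of HCl: 1005 × 36.5 = 36,680 g.
(b) Mass of 25.6% solution: 36,680 / 0.256 = 143,300 g.
(b) Volume: 143,300 g ÷ 1.13 g/mL = 126,800 mL.

(a) 55.8 kg; (b) 127 L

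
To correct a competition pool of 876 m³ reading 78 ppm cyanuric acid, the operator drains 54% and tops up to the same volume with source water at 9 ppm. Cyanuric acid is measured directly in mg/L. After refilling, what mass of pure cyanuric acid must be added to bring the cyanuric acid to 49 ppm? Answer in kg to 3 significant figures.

Volume: 876 m³ = 876,000 L.
After draining 54% and refilling: 78 × 0.46 + 9 × 0.54 = 40.74 ppm.
Deficit to target: 49 − 40.74 = 8.26 mg/L.
Mass: 8.26 mg/L × 876,000 L = 7236 g cyanuric acid.

7.24 kg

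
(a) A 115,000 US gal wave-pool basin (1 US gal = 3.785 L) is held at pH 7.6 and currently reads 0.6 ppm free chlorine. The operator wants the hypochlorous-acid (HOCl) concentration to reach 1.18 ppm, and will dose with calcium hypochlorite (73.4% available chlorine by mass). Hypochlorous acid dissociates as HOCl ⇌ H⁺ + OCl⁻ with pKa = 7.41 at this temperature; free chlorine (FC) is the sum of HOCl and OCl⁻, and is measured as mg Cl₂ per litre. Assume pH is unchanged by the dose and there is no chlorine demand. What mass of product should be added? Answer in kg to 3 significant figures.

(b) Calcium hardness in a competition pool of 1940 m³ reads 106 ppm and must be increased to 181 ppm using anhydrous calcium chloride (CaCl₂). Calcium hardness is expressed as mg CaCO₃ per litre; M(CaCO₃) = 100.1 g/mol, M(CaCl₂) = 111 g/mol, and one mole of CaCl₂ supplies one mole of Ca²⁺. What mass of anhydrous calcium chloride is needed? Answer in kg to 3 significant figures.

(a) 1.43 kg; (b) 161 kg

(a) Volume: 115,000 US gal × 3.785 L/gal = 435,275 L.
(a) [OCl⁻]/[HOCl] = 10^(pH − pKa) = 10^(7.6 − 7.41) = 1.549; fraction as HOCl = 1/(1 + 1.549) = 0.3923.
(a) Free chlorine required for 1.18 ppm HOCl: 1.18 / 0.3923 = 3.008 ppm.
(a) FC to add: 3.008 − 0.6 = 2.408 mg/L as Cl₂.
(a) Cl₂ equivalent: 2.408 mg/L × 435,275 L = 1048 g.
(a) Product at 73.4% available Cl: 1048 / 0.734 = 1428 g.

(b) Volume: 1940 m³ = 1,940,000 L.
(b) Hardness to add: (181 − 106) = 75 mg/L as CaCO₃ × 1,940,000 L = 145,500 g as CaCO₃.
(b) Moles of Ca²⁺ (1 mol Ca²⁺ ≡ 1 mol CaCO₃): 145,500 / 100.1 g/mol = 1454 mol.
(b) Mass of CaCl₂: 1454 × 111 = 161,300 g.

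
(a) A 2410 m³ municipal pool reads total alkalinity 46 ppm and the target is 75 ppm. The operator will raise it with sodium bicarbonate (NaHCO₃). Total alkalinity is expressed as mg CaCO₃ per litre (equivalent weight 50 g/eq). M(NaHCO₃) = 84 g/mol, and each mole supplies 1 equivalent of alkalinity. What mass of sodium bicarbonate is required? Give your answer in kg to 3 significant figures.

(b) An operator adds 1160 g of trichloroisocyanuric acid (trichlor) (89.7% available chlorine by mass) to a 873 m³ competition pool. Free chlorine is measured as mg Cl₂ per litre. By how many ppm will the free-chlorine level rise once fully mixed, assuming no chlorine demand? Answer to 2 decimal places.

(a) Volume: 2410 m³ = 2,410,000 L.
(a) Alkalinity to add: (75 − 46) = 29 mg/L as CaCO₃ × 2,410,000 L = 69,890 g as CaCO₃.
(a) Equivalents: 69,890 g ÷ 50 g/eq = 1398 eq.
(a) NaHCO₃ supplies 1 eq per mole → 1398 mol.
(a) Mass: 1398 mol × 84 g/mol = 117,400 g.

(b) Volume: 873 m³ = 873,000 L.
(b) Available chlorine delivered: 1160 g × 0.897 = 1041 g as Cl₂.
(b) Concentration rise: 1041 g / 873,000 L = 1.192 mg/L = 1.19 ppm.

(a) 117 kg; (b) 1.19 ppm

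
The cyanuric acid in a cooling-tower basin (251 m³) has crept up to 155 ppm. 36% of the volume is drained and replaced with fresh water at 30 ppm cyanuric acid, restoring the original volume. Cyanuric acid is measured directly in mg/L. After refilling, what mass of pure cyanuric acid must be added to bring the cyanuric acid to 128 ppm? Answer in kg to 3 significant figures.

4.52 kg

Volume: 251 m³ = 251,000 L.
After draining 36% and refilling: 155 × 0.64 + 30 × 0.36 = 110 ppm.
Deficit to target: 128 − 110 = 18 mg/L.
Mass: 18 mg/L × 251,000 L = 4518 g cyanuric acid.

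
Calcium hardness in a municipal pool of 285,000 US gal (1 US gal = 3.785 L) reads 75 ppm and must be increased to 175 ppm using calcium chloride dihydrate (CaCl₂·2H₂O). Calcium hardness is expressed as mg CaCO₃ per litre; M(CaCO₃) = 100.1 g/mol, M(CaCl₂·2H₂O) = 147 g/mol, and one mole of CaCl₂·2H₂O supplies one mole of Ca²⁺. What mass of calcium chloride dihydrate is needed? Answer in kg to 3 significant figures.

Volume: 285,000 US gal × 3.785 L/gal = 1,078,725 L.
Hardness to add: (175 − 75) = 100 mg/L as CaCO₃ × 1,078,725 L = 107,900 g as CaCO₃.
Moles of Ca²⁺ (1 mol Ca²⁺ ≡ 1 mol CaCO₃): 107,900 / 100.1 g/mol = 1078 mol.
Mass of CaCl₂·2H₂O: 1078 × 147 = 158,400 g.

158 kg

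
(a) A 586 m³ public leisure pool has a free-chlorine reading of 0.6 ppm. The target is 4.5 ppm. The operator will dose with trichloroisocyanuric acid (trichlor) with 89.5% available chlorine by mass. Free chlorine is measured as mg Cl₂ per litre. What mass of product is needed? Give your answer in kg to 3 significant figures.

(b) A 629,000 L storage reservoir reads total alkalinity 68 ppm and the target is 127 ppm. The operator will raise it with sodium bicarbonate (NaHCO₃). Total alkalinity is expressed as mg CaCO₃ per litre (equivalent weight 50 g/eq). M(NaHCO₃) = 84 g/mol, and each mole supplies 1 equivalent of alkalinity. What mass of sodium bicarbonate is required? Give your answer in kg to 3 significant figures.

(a) Volume: 586 m³ = 586,000 L.
(a) Chlorine deficit: 4.5 − 0.6 = 3.9 ppm = 3.9 mg/L as Cl₂.
(a) Cl₂ equivalent needed: 3.9 mg/L × 586,000 L = 2,285,000 mg = 2285 g.
(a) Product at 89.5% available chlorine: 2285 / 0.895 = 2554 g.

(b) Alkalinity to add: (127 − 68) = 59 mg/L as CaCO₃ × 629,000 L = 37,110 g as CaCO₃.
(b) Equivalents: 37,110 g ÷ 50 g/eq = 742.2 eq.
(b) NaHCO₃ supplies 1 eq per mole → 742.2 mol.
(b) Mass: 742.2 mol × 84 g/mol = 62,350 g.

(a) 2.55 kg; (b) 62.3 kg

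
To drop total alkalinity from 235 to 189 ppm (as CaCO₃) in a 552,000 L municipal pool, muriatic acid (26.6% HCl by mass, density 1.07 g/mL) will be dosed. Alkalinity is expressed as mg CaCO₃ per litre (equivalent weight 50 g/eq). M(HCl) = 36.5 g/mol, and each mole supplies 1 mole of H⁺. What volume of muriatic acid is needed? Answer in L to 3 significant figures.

65.1 L

Alkalinity to neutralize: (235 − 189) = 46 mg/L as CaCO₃ × 552,000 L = 25,390 g as CaCO₃.
Equivalents of H⁺ required: 25,390 ÷ 50 g/eq = 507.8 eq = 507.8 mol HCl.
Mass of HCl: 507.8 × 36.5 = 18,540 g.
Mass of 26.6% solution: 18,540 / 0.266 = 69,680 g.
Volume: 69,680 g ÷ 1.07 g/mL = 65,130 mL.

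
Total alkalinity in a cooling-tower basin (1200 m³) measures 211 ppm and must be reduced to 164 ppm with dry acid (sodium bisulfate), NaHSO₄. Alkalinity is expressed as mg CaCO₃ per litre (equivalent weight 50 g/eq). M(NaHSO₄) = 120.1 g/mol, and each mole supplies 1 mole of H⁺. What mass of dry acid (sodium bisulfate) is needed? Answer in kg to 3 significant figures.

Volume: 1200 m³ = 1,200,000 L.
Alkalinity to neutralize: (211 − 164) = 47 mg/L as CaCO₃ × 1,200,000 L = 56,400 g as CaCO₃.
Equivalents of H⁺ required: 56,400 ÷ 50 g/eq = 1128 eq = 1128 mol NaHSO₄.
Mass of NaHSO₄: 1128 × 120.1 = 135,500 g.

135 kg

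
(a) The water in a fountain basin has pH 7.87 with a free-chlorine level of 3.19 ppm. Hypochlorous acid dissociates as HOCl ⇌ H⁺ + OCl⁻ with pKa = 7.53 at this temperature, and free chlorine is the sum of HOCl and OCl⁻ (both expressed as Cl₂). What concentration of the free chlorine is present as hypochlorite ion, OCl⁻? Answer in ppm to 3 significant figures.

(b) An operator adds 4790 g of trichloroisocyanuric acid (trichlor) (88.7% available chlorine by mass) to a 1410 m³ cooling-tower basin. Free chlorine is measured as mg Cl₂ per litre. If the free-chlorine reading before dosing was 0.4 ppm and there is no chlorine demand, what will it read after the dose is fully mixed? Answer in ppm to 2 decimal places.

(a) [OCl⁻]/[HOCl] = 10^(pH − pKa) = 10^(7.87 − 7.53) = 10^0.34 = 2.188.
(a) Fraction as HOCl = 1 / (1 + 2.188) = 0.3137.
(a) OCl⁻ = (1 − 0.3137) × 3.19 ppm = 2.189 ppm.

(b) Volume: 1410 m³ = 1,410,000 L.
(b) Available chlorine delivered: 4790 g × 0.887 = 4249 g as Cl₂.
(b) Concentration rise: 4249 g / 1,410,000 L = 3.013 mg/L = 3.01 ppm.
(b) Final FC: 0.4 + 3.01 = 3.41 ppm.

(a) 2.19 ppm; (b) 3.41 ppm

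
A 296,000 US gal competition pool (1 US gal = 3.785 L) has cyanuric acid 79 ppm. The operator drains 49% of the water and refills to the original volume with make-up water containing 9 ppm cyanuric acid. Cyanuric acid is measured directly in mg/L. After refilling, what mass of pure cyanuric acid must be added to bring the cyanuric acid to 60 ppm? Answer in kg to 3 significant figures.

Volume: 296,000 US gal × 3.785 L/gal = 1,120,360 L.
After draining 49% and refilling: 79 × 0.51 + 9 × 0.49 = 44.7 ppm.
Deficit to target: 60 − 44.7 = 15.3 mg/L.
Mass: 15.3 mg/L × 1,120,360 L = 17,140 g cyanuric acid.

17.1 kg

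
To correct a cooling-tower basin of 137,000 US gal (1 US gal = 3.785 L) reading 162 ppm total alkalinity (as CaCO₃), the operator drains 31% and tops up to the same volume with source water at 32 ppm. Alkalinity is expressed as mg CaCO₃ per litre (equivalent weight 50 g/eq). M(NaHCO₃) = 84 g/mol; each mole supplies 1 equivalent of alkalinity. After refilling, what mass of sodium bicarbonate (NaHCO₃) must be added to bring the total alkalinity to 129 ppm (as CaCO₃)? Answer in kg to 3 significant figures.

6.36 kg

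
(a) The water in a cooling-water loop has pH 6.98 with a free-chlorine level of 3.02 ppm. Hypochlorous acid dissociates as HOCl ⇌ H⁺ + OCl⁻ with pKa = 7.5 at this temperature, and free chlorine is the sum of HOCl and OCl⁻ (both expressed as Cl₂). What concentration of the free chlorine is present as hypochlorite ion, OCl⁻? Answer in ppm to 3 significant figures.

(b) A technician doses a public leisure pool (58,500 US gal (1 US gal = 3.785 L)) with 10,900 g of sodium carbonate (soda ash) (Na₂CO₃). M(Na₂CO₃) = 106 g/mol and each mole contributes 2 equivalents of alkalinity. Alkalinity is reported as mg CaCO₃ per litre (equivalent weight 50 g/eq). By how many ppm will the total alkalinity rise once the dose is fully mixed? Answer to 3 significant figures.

(a) 0.700 ppm; (b) 46.4 ppm

(a) [OCl⁻]/[HOCl] = 10^(pH − pKa) = 10^(6.98 − 7.5) = 10^-0.52 = 0.302.
(a) Fraction as HOCl = 1 / (1 + 0.302) = 0.7681.
(a) OCl⁻ = (1 − 0.7681) × 3.02 ppm = 0.7005 ppm.

(b) Volume: 58,500 US gal × 3.785 L/gal = 221,422 L.
(b) Moles of Na₂CO₃: 10,900 g ÷ 106 g/mol = 102.8 mol → 205.7 eq of alkalinity.
(b) As CaCO₃: 205.7 eq × 50 g/eq = 10,280 g.
(b) Rise: 10,280 g / 221,422 L × 1000 = 46.44 mg/L.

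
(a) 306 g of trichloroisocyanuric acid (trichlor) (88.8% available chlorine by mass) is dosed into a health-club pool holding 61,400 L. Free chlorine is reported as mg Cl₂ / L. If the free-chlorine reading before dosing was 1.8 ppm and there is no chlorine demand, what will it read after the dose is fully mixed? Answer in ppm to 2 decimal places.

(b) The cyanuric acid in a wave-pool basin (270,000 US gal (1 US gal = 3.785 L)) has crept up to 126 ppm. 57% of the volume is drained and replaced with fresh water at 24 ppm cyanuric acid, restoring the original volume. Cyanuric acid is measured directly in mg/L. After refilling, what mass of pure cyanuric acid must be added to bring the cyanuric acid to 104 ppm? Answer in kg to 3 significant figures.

(a) Available chlorine delivered: 306 g × 0.888 = 271.7 g as Cl₂.
(a) Concentration rise: 271.7 g / 61,400 L = 4.426 mg/L = 4.43 ppm.
(a) Final FC: 1.8 + 4.43 = 6.23 ppm.

(b) Volume: 270,000 US gal × 3.785 L/gal = 1,021,950 L.
(b) After draining 57% and refilling: 126 × 0.43 + 24 × 0.57 = 67.86 ppm.
(b) Deficit to target: 104 − 67.86 = 36.14 mg/L.
(b) Mass: 36.14 mg/L × 1,021,950 L = 36,930 g cyanuric acid.

(a) 6.23 ppm; (b) 36.9 kg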